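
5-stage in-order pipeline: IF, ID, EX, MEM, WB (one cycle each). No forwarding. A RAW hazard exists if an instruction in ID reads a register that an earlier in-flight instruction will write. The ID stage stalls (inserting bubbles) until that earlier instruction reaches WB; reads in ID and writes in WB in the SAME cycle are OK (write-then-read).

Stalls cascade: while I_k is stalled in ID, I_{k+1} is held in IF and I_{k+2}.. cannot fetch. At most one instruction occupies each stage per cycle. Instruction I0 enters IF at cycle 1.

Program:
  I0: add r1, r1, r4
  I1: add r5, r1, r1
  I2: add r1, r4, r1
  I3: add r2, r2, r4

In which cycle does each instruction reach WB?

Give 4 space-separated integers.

Answer: 5 8 9 10

Derivation:
I0 add r1 <- r1,r4: IF@1 ID@2 stall=0 (-) EX@3 MEM@4 WB@5
I1 add r5 <- r1,r1: IF@2 ID@3 stall=2 (RAW on I0.r1 (WB@5)) EX@6 MEM@7 WB@8
I2 add r1 <- r4,r1: IF@3 ID@6 stall=0 (-) EX@7 MEM@8 WB@9
I3 add r2 <- r2,r4: IF@6 ID@7 stall=0 (-) EX@8 MEM@9 WB@10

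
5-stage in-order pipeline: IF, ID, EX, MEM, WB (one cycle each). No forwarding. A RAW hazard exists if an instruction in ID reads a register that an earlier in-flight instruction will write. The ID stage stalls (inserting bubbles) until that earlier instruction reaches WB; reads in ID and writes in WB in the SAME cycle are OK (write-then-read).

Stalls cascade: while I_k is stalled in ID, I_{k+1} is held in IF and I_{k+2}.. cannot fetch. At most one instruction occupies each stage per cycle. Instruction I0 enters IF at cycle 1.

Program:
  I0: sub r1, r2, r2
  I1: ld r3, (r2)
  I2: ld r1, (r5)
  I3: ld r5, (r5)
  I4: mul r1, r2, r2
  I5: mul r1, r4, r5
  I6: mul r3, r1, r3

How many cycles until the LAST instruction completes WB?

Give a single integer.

I0 sub r1 <- r2,r2: IF@1 ID@2 stall=0 (-) EX@3 MEM@4 WB@5
I1 ld r3 <- r2: IF@2 ID@3 stall=0 (-) EX@4 MEM@5 WB@6
I2 ld r1 <- r5: IF@3 ID@4 stall=0 (-) EX@5 MEM@6 WB@7
I3 ld r5 <- r5: IF@4 ID@5 stall=0 (-) EX@6 MEM@7 WB@8
I4 mul r1 <- r2,r2: IF@5 ID@6 stall=0 (-) EX@7 MEM@8 WB@9
I5 mul r1 <- r4,r5: IF@6 ID@7 stall=1 (RAW on I3.r5 (WB@8)) EX@9 MEM@10 WB@11
I6 mul r3 <- r1,r3: IF@7 ID@9 stall=2 (RAW on I5.r1 (WB@11)) EX@12 MEM@13 WB@14

Answer: 14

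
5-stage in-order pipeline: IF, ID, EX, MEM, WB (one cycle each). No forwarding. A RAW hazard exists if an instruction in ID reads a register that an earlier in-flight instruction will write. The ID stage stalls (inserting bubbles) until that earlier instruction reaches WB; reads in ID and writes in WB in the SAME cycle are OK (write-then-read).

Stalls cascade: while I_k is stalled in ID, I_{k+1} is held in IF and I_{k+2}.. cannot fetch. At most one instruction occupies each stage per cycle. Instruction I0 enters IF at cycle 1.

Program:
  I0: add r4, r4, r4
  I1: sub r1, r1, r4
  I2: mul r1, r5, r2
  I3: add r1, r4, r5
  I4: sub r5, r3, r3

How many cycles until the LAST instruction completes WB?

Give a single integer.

I0 add r4 <- r4,r4: IF@1 ID@2 stall=0 (-) EX@3 MEM@4 WB@5
I1 sub r1 <- r1,r4: IF@2 ID@3 stall=2 (RAW on I0.r4 (WB@5)) EX@6 MEM@7 WB@8
I2 mul r1 <- r5,r2: IF@3 ID@6 stall=0 (-) EX@7 MEM@8 WB@9
I3 add r1 <- r4,r5: IF@6 ID@7 stall=0 (-) EX@8 MEM@9 WB@10
I4 sub r5 <- r3,r3: IF@7 ID@8 stall=0 (-) EX@9 MEM@10 WB@11

Answer: 11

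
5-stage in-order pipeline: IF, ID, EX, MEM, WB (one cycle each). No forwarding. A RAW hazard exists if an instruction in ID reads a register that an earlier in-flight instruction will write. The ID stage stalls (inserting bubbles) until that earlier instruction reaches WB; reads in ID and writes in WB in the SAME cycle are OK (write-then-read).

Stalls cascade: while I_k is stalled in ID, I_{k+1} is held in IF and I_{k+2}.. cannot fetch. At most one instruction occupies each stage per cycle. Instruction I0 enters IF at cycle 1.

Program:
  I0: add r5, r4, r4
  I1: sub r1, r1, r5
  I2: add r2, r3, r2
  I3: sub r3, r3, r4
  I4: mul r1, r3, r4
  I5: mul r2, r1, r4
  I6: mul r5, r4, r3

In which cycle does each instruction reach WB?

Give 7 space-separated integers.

I0 add r5 <- r4,r4: IF@1 ID@2 stall=0 (-) EX@3 MEM@4 WB@5
I1 sub r1 <- r1,r5: IF@2 ID@3 stall=2 (RAW on I0.r5 (WB@5)) EX@6 MEM@7 WB@8
I2 add r2 <- r3,r2: IF@3 ID@6 stall=0 (-) EX@7 MEM@8 WB@9
I3 sub r3 <- r3,r4: IF@6 ID@7 stall=0 (-) EX@8 MEM@9 WB@10
I4 mul r1 <- r3,r4: IF@7 ID@8 stall=2 (RAW on I3.r3 (WB@10)) EX@11 MEM@12 WB@13
I5 mul r2 <- r1,r4: IF@8 ID@11 stall=2 (RAW on I4.r1 (WB@13)) EX@14 MEM@15 WB@16
I6 mul r5 <- r4,r3: IF@11 ID@14 stall=0 (-) EX@15 MEM@16 WB@17

Answer: 5 8 9 10 13 16 17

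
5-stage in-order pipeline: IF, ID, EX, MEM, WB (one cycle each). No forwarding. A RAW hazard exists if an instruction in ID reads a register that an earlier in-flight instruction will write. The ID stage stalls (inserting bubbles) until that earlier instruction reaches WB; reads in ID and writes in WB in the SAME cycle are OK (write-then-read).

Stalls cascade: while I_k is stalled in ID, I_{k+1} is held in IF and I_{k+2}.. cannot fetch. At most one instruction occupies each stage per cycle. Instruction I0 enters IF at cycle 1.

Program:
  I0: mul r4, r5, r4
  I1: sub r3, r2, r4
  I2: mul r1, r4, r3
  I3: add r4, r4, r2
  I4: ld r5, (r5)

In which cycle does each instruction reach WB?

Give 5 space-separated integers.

Answer: 5 8 11 12 13

Derivation:
I0 mul r4 <- r5,r4: IF@1 ID@2 stall=0 (-) EX@3 MEM@4 WB@5
I1 sub r3 <- r2,r4: IF@2 ID@3 stall=2 (RAW on I0.r4 (WB@5)) EX@6 MEM@7 WB@8
I2 mul r1 <- r4,r3: IF@3 ID@6 stall=2 (RAW on I1.r3 (WB@8)) EX@9 MEM@10 WB@11
I3 add r4 <- r4,r2: IF@6 ID@9 stall=0 (-) EX@10 MEM@11 WB@12
I4 ld r5 <- r5: IF@9 ID@10 stall=0 (-) EX@11 MEM@12 WB@13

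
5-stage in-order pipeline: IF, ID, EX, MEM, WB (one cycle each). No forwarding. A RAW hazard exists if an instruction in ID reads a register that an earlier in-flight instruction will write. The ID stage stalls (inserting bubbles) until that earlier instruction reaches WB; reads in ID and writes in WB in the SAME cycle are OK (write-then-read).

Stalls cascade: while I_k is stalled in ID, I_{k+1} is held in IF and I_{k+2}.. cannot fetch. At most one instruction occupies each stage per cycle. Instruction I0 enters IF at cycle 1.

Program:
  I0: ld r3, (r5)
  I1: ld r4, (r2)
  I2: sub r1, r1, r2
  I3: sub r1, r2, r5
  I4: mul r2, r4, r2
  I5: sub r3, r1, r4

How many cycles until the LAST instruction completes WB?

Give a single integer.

Answer: 11

Derivation:
I0 ld r3 <- r5: IF@1 ID@2 stall=0 (-) EX@3 MEM@4 WB@5
I1 ld r4 <- r2: IF@2 ID@3 stall=0 (-) EX@4 MEM@5 WB@6
I2 sub r1 <- r1,r2: IF@3 ID@4 stall=0 (-) EX@5 MEM@6 WB@7
I3 sub r1 <- r2,r5: IF@4 ID@5 stall=0 (-) EX@6 MEM@7 WB@8
I4 mul r2 <- r4,r2: IF@5 ID@6 stall=0 (-) EX@7 MEM@8 WB@9
I5 sub r3 <- r1,r4: IF@6 ID@7 stall=1 (RAW on I3.r1 (WB@8)) EX@9 MEM@10 WB@11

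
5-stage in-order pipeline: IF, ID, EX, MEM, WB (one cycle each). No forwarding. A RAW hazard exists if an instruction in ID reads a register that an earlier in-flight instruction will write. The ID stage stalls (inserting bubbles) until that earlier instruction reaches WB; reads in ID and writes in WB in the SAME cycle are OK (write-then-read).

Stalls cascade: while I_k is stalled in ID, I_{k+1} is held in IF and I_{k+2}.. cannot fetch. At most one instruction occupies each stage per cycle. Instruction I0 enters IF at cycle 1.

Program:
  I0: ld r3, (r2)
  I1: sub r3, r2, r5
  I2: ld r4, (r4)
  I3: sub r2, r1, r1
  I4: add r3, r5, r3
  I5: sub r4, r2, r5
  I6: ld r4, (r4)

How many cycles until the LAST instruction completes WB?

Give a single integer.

Answer: 14

Derivation:
I0 ld r3 <- r2: IF@1 ID@2 stall=0 (-) EX@3 MEM@4 WB@5
I1 sub r3 <- r2,r5: IF@2 ID@3 stall=0 (-) EX@4 MEM@5 WB@6
I2 ld r4 <- r4: IF@3 ID@4 stall=0 (-) EX@5 MEM@6 WB@7
I3 sub r2 <- r1,r1: IF@4 ID@5 stall=0 (-) EX@6 MEM@7 WB@8
I4 add r3 <- r5,r3: IF@5 ID@6 stall=0 (-) EX@7 MEM@8 WB@9
I5 sub r4 <- r2,r5: IF@6 ID@7 stall=1 (RAW on I3.r2 (WB@8)) EX@9 MEM@10 WB@11
I6 ld r4 <- r4: IF@7 ID@9 stall=2 (RAW on I5.r4 (WB@11)) EX@12 MEM@13 WB@14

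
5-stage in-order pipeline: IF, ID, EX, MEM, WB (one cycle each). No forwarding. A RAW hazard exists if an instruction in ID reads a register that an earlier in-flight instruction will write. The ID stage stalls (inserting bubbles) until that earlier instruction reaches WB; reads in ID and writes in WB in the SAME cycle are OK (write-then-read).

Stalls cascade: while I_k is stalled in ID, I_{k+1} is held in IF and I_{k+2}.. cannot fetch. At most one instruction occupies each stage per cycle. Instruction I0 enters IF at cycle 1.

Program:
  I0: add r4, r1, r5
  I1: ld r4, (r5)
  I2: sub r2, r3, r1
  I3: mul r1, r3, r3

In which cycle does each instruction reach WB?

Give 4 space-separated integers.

Answer: 5 6 7 8

Derivation:
I0 add r4 <- r1,r5: IF@1 ID@2 stall=0 (-) EX@3 MEM@4 WB@5
I1 ld r4 <- r5: IF@2 ID@3 stall=0 (-) EX@4 MEM@5 WB@6
I2 sub r2 <- r3,r1: IF@3 ID@4 stall=0 (-) EX@5 MEM@6 WB@7
I3 mul r1 <- r3,r3: IF@4 ID@5 stall=0 (-) EX@6 MEM@7 WB@8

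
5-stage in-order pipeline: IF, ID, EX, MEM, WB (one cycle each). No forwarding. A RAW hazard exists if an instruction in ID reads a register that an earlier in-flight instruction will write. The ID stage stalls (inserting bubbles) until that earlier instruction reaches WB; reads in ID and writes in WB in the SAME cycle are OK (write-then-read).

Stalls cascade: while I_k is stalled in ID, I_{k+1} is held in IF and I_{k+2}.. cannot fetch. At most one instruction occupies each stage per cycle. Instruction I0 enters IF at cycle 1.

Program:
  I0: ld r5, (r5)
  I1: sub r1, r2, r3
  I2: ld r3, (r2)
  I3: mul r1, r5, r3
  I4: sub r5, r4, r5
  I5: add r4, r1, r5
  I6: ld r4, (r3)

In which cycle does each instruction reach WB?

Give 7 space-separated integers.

Answer: 5 6 7 10 11 14 15

Derivation:
I0 ld r5 <- r5: IF@1 ID@2 stall=0 (-) EX@3 MEM@4 WB@5
I1 sub r1 <- r2,r3: IF@2 ID@3 stall=0 (-) EX@4 MEM@5 WB@6
I2 ld r3 <- r2: IF@3 ID@4 stall=0 (-) EX@5 MEM@6 WB@7
I3 mul r1 <- r5,r3: IF@4 ID@5 stall=2 (RAW on I2.r3 (WB@7)) EX@8 MEM@9 WB@10
I4 sub r5 <- r4,r5: IF@5 ID@8 stall=0 (-) EX@9 MEM@10 WB@11
I5 add r4 <- r1,r5: IF@8 ID@9 stall=2 (RAW on I4.r5 (WB@11)) EX@12 MEM@13 WB@14
I6 ld r4 <- r3: IF@9 ID@12 stall=0 (-) EX@13 MEM@14 WB@15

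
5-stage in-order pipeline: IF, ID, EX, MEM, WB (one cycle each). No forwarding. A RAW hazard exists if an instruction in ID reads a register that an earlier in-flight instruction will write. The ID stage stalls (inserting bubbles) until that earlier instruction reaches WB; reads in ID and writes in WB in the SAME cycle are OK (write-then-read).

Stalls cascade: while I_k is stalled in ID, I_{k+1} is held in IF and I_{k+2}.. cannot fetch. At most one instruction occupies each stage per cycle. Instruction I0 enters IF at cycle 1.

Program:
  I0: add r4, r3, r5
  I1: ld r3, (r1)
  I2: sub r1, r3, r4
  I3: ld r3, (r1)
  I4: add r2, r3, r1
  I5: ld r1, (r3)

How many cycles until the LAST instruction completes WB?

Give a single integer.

I0 add r4 <- r3,r5: IF@1 ID@2 stall=0 (-) EX@3 MEM@4 WB@5
I1 ld r3 <- r1: IF@2 ID@3 stall=0 (-) EX@4 MEM@5 WB@6
I2 sub r1 <- r3,r4: IF@3 ID@4 stall=2 (RAW on I1.r3 (WB@6)) EX@7 MEM@8 WB@9
I3 ld r3 <- r1: IF@4 ID@7 stall=2 (RAW on I2.r1 (WB@9)) EX@10 MEM@11 WB@12
I4 add r2 <- r3,r1: IF@7 ID@10 stall=2 (RAW on I3.r3 (WB@12)) EX@13 MEM@14 WB@15
I5 ld r1 <- r3: IF@10 ID@13 stall=0 (-) EX@14 MEM@15 WB@16

Answer: 16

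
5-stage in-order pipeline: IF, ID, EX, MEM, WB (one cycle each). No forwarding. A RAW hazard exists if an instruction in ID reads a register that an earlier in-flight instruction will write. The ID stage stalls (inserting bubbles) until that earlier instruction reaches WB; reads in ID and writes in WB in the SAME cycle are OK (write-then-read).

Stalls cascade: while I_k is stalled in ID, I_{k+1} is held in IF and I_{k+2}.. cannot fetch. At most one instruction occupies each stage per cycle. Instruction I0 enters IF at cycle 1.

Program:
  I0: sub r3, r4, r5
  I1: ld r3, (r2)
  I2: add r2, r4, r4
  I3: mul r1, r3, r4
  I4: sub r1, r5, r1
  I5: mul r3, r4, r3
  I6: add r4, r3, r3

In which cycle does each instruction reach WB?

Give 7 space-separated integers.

I0 sub r3 <- r4,r5: IF@1 ID@2 stall=0 (-) EX@3 MEM@4 WB@5
I1 ld r3 <- r2: IF@2 ID@3 stall=0 (-) EX@4 MEM@5 WB@6
I2 add r2 <- r4,r4: IF@3 ID@4 stall=0 (-) EX@5 MEM@6 WB@7
I3 mul r1 <- r3,r4: IF@4 ID@5 stall=1 (RAW on I1.r3 (WB@6)) EX@7 MEM@8 WB@9
I4 sub r1 <- r5,r1: IF@5 ID@7 stall=2 (RAW on I3.r1 (WB@9)) EX@10 MEM@11 WB@12
I5 mul r3 <- r4,r3: IF@7 ID@10 stall=0 (-) EX@11 MEM@12 WB@13
I6 add r4 <- r3,r3: IF@10 ID@11 stall=2 (RAW on I5.r3 (WB@13)) EX@14 MEM@15 WB@16

Answer: 5 6 7 9 12 13 16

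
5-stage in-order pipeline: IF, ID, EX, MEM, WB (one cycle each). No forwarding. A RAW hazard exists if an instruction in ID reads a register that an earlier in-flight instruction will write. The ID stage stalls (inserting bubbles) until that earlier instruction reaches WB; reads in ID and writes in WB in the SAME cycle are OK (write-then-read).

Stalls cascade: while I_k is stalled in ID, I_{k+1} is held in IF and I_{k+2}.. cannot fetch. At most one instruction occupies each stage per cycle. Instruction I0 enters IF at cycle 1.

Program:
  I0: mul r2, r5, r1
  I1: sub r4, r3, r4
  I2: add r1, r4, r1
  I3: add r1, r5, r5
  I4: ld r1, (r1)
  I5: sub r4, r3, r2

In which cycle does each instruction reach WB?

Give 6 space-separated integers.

I0 mul r2 <- r5,r1: IF@1 ID@2 stall=0 (-) EX@3 MEM@4 WB@5
I1 sub r4 <- r3,r4: IF@2 ID@3 stall=0 (-) EX@4 MEM@5 WB@6
I2 add r1 <- r4,r1: IF@3 ID@4 stall=2 (RAW on I1.r4 (WB@6)) EX@7 MEM@8 WB@9
I3 add r1 <- r5,r5: IF@4 ID@7 stall=0 (-) EX@8 MEM@9 WB@10
I4 ld r1 <- r1: IF@7 ID@8 stall=2 (RAW on I3.r1 (WB@10)) EX@11 MEM@12 WB@13
I5 sub r4 <- r3,r2: IF@8 ID@11 stall=0 (-) EX@12 MEM@13 WB@14

Answer: 5 6 9 10 13 14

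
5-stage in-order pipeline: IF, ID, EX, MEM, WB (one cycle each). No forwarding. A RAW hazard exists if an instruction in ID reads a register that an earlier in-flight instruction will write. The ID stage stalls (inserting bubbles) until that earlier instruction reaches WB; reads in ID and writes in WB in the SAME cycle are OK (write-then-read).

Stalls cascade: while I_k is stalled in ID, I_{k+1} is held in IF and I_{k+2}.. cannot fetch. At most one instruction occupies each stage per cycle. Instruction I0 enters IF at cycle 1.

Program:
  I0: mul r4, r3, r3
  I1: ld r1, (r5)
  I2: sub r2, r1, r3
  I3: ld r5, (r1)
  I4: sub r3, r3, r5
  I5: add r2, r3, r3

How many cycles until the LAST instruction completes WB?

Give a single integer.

I0 mul r4 <- r3,r3: IF@1 ID@2 stall=0 (-) EX@3 MEM@4 WB@5
I1 ld r1 <- r5: IF@2 ID@3 stall=0 (-) EX@4 MEM@5 WB@6
I2 sub r2 <- r1,r3: IF@3 ID@4 stall=2 (RAW on I1.r1 (WB@6)) EX@7 MEM@8 WB@9
I3 ld r5 <- r1: IF@4 ID@7 stall=0 (-) EX@8 MEM@9 WB@10
I4 sub r3 <- r3,r5: IF@7 ID@8 stall=2 (RAW on I3.r5 (WB@10)) EX@11 MEM@12 WB@13
I5 add r2 <- r3,r3: IF@8 ID@11 stall=2 (RAW on I4.r3 (WB@13)) EX@14 MEM@15 WB@16

Answer: 16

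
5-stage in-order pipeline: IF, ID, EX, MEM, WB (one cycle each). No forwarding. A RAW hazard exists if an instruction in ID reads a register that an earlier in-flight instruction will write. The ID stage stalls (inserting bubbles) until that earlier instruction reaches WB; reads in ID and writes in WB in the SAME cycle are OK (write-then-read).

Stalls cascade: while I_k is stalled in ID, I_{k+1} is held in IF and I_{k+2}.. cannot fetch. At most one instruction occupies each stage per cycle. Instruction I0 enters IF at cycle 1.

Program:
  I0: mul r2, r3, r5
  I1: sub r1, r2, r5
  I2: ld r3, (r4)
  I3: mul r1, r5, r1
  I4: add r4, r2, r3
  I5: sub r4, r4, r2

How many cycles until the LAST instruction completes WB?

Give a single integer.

I0 mul r2 <- r3,r5: IF@1 ID@2 stall=0 (-) EX@3 MEM@4 WB@5
I1 sub r1 <- r2,r5: IF@2 ID@3 stall=2 (RAW on I0.r2 (WB@5)) EX@6 MEM@7 WB@8
I2 ld r3 <- r4: IF@3 ID@6 stall=0 (-) EX@7 MEM@8 WB@9
I3 mul r1 <- r5,r1: IF@6 ID@7 stall=1 (RAW on I1.r1 (WB@8)) EX@9 MEM@10 WB@11
I4 add r4 <- r2,r3: IF@7 ID@9 stall=0 (-) EX@10 MEM@11 WB@12
I5 sub r4 <- r4,r2: IF@9 ID@10 stall=2 (RAW on I4.r4 (WB@12)) EX@13 MEM@14 WB@15

Answer: 15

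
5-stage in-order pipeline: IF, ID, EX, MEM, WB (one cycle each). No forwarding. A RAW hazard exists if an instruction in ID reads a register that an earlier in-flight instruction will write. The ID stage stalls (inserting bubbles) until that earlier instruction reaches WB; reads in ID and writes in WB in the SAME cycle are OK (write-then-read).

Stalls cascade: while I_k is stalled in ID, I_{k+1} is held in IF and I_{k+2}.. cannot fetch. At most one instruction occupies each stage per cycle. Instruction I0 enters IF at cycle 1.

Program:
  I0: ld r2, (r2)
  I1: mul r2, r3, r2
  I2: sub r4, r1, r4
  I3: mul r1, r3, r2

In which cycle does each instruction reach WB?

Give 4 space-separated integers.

Answer: 5 8 9 11

Derivation:
I0 ld r2 <- r2: IF@1 ID@2 stall=0 (-) EX@3 MEM@4 WB@5
I1 mul r2 <- r3,r2: IF@2 ID@3 stall=2 (RAW on I0.r2 (WB@5)) EX@6 MEM@7 WB@8
I2 sub r4 <- r1,r4: IF@3 ID@6 stall=0 (-) EX@7 MEM@8 WB@9
I3 mul r1 <- r3,r2: IF@6 ID@7 stall=1 (RAW on I1.r2 (WB@8)) EX@9 MEM@10 WB@11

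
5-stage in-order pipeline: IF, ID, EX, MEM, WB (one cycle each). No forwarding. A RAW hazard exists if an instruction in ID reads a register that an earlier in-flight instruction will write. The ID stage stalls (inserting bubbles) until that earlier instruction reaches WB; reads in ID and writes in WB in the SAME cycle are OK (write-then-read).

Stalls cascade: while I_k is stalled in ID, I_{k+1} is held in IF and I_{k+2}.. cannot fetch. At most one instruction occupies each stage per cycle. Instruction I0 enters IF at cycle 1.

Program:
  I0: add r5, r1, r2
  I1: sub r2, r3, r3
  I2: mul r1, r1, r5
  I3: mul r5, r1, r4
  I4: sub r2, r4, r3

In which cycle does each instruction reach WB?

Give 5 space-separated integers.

Answer: 5 6 8 11 12

Derivation:
I0 add r5 <- r1,r2: IF@1 ID@2 stall=0 (-) EX@3 MEM@4 WB@5
I1 sub r2 <- r3,r3: IF@2 ID@3 stall=0 (-) EX@4 MEM@5 WB@6
I2 mul r1 <- r1,r5: IF@3 ID@4 stall=1 (RAW on I0.r5 (WB@5)) EX@6 MEM@7 WB@8
I3 mul r5 <- r1,r4: IF@4 ID@6 stall=2 (RAW on I2.r1 (WB@8)) EX@9 MEM@10 WB@11
I4 sub r2 <- r4,r3: IF@6 ID@9 stall=0 (-) EX@10 MEM@11 WB@12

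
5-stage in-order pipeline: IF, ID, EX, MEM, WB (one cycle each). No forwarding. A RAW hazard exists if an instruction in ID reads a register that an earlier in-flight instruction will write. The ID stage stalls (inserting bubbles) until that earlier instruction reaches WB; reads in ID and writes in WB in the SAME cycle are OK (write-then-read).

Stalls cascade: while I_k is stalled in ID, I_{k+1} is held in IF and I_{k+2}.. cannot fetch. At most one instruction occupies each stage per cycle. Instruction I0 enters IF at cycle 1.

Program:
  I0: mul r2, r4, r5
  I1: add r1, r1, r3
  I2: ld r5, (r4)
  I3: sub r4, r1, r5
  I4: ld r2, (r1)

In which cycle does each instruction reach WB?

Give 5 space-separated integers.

I0 mul r2 <- r4,r5: IF@1 ID@2 stall=0 (-) EX@3 MEM@4 WB@5
I1 add r1 <- r1,r3: IF@2 ID@3 stall=0 (-) EX@4 MEM@5 WB@6
I2 ld r5 <- r4: IF@3 ID@4 stall=0 (-) EX@5 MEM@6 WB@7
I3 sub r4 <- r1,r5: IF@4 ID@5 stall=2 (RAW on I2.r5 (WB@7)) EX@8 MEM@9 WB@10
I4 ld r2 <- r1: IF@5 ID@8 stall=0 (-) EX@9 MEM@10 WB@11

Answer: 5 6 7 10 11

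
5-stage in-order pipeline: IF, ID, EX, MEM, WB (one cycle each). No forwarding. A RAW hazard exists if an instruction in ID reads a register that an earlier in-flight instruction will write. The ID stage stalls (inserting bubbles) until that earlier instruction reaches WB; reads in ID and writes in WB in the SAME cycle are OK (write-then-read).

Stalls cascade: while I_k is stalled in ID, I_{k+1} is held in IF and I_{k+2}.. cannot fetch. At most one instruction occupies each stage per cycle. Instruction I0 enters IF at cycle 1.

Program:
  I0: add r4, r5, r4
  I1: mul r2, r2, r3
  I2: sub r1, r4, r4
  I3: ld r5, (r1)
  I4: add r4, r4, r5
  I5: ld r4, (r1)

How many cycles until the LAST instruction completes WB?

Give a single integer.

I0 add r4 <- r5,r4: IF@1 ID@2 stall=0 (-) EX@3 MEM@4 WB@5
I1 mul r2 <- r2,r3: IF@2 ID@3 stall=0 (-) EX@4 MEM@5 WB@6
I2 sub r1 <- r4,r4: IF@3 ID@4 stall=1 (RAW on I0.r4 (WB@5)) EX@6 MEM@7 WB@8
I3 ld r5 <- r1: IF@4 ID@6 stall=2 (RAW on I2.r1 (WB@8)) EX@9 MEM@10 WB@11
I4 add r4 <- r4,r5: IF@6 ID@9 stall=2 (RAW on I3.r5 (WB@11)) EX@12 MEM@13 WB@14
I5 ld r4 <- r1: IF@9 ID@12 stall=0 (-) EX@13 MEM@14 WB@15

Answer: 15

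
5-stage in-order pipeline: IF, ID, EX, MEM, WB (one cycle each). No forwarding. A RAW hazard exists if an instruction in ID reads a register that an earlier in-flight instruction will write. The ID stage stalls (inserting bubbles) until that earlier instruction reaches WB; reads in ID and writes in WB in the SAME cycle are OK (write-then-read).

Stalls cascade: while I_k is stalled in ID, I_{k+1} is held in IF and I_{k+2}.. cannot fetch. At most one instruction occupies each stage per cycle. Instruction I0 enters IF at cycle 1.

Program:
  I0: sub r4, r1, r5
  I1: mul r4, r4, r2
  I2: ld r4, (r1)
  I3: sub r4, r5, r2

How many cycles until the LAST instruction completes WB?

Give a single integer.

I0 sub r4 <- r1,r5: IF@1 ID@2 stall=0 (-) EX@3 MEM@4 WB@5
I1 mul r4 <- r4,r2: IF@2 ID@3 stall=2 (RAW on I0.r4 (WB@5)) EX@6 MEM@7 WB@8
I2 ld r4 <- r1: IF@3 ID@6 stall=0 (-) EX@7 MEM@8 WB@9
I3 sub r4 <- r5,r2: IF@6 ID@7 stall=0 (-) EX@8 MEM@9 WB@10

Answer: 10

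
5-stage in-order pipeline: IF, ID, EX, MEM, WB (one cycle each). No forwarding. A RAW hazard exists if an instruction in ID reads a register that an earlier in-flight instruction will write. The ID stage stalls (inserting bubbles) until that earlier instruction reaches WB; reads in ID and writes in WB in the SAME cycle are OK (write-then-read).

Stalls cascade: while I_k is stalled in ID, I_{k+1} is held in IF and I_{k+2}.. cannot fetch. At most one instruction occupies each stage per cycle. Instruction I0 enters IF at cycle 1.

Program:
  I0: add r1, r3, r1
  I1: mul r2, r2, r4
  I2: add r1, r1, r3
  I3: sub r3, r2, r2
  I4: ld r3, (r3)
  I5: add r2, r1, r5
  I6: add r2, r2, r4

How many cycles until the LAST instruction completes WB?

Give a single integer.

I0 add r1 <- r3,r1: IF@1 ID@2 stall=0 (-) EX@3 MEM@4 WB@5
I1 mul r2 <- r2,r4: IF@2 ID@3 stall=0 (-) EX@4 MEM@5 WB@6
I2 add r1 <- r1,r3: IF@3 ID@4 stall=1 (RAW on I0.r1 (WB@5)) EX@6 MEM@7 WB@8
I3 sub r3 <- r2,r2: IF@4 ID@6 stall=0 (-) EX@7 MEM@8 WB@9
I4 ld r3 <- r3: IF@6 ID@7 stall=2 (RAW on I3.r3 (WB@9)) EX@10 MEM@11 WB@12
I5 add r2 <- r1,r5: IF@7 ID@10 stall=0 (-) EX@11 MEM@12 WB@13
I6 add r2 <- r2,r4: IF@10 ID@11 stall=2 (RAW on I5.r2 (WB@13)) EX@14 MEM@15 WB@16

Answer: 16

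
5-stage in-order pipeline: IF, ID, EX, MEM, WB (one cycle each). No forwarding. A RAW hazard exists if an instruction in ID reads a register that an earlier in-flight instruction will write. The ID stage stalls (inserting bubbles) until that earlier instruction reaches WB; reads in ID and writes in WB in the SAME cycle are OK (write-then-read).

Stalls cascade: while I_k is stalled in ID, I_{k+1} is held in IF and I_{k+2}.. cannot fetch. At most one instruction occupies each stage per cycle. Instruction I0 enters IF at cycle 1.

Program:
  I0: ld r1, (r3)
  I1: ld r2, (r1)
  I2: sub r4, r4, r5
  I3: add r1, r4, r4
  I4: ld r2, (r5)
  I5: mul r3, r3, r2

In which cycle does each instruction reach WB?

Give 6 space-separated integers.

Answer: 5 8 9 12 13 16

Derivation:
I0 ld r1 <- r3: IF@1 ID@2 stall=0 (-) EX@3 MEM@4 WB@5
I1 ld r2 <- r1: IF@2 ID@3 stall=2 (RAW on I0.r1 (WB@5)) EX@6 MEM@7 WB@8
I2 sub r4 <- r4,r5: IF@3 ID@6 stall=0 (-) EX@7 MEM@8 WB@9
I3 add r1 <- r4,r4: IF@6 ID@7 stall=2 (RAW on I2.r4 (WB@9)) EX@10 MEM@11 WB@12
I4 ld r2 <- r5: IF@7 ID@10 stall=0 (-) EX@11 MEM@12 WB@13
I5 mul r3 <- r3,r2: IF@10 ID@11 stall=2 (RAW on I4.r2 (WB@13)) EX@14 MEM@15 WB@16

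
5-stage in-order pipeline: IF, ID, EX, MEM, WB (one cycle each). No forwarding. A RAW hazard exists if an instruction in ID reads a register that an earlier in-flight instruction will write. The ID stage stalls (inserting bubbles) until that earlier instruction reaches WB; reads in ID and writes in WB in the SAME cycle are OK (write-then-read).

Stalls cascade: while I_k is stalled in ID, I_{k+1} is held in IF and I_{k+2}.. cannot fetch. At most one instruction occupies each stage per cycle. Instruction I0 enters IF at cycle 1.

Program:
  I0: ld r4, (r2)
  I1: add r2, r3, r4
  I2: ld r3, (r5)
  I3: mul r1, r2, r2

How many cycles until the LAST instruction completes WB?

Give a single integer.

Answer: 11

Derivation:
I0 ld r4 <- r2: IF@1 ID@2 stall=0 (-) EX@3 MEM@4 WB@5
I1 add r2 <- r3,r4: IF@2 ID@3 stall=2 (RAW on I0.r4 (WB@5)) EX@6 MEM@7 WB@8
I2 ld r3 <- r5: IF@3 ID@6 stall=0 (-) EX@7 MEM@8 WB@9
I3 mul r1 <- r2,r2: IF@6 ID@7 stall=1 (RAW on I1.r2 (WB@8)) EX@9 MEM@10 WB@11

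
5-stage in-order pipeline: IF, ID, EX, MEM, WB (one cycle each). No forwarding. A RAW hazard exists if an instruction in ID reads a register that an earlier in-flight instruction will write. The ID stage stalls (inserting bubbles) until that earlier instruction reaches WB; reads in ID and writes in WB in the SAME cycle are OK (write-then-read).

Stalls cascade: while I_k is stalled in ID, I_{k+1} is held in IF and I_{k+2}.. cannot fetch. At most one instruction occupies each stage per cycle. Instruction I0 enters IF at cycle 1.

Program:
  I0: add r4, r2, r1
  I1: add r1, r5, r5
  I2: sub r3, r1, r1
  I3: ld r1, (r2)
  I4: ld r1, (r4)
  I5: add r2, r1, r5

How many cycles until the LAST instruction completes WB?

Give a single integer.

I0 add r4 <- r2,r1: IF@1 ID@2 stall=0 (-) EX@3 MEM@4 WB@5
I1 add r1 <- r5,r5: IF@2 ID@3 stall=0 (-) EX@4 MEM@5 WB@6
I2 sub r3 <- r1,r1: IF@3 ID@4 stall=2 (RAW on I1.r1 (WB@6)) EX@7 MEM@8 WB@9
I3 ld r1 <- r2: IF@4 ID@7 stall=0 (-) EX@8 MEM@9 WB@10
I4 ld r1 <- r4: IF@7 ID@8 stall=0 (-) EX@9 MEM@10 WB@11
I5 add r2 <- r1,r5: IF@8 ID@9 stall=2 (RAW on I4.r1 (WB@11)) EX@12 MEM@13 WB@14

Answer: 14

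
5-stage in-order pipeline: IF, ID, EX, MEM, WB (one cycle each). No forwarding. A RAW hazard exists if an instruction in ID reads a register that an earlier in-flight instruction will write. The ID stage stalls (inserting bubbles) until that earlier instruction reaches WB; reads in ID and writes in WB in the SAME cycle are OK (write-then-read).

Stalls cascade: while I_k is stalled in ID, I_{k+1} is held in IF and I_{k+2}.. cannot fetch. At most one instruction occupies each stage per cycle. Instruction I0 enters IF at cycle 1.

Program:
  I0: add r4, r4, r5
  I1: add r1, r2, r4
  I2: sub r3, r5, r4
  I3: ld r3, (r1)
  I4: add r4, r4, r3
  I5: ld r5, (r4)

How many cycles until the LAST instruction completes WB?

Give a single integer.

I0 add r4 <- r4,r5: IF@1 ID@2 stall=0 (-) EX@3 MEM@4 WB@5
I1 add r1 <- r2,r4: IF@2 ID@3 stall=2 (RAW on I0.r4 (WB@5)) EX@6 MEM@7 WB@8
I2 sub r3 <- r5,r4: IF@3 ID@6 stall=0 (-) EX@7 MEM@8 WB@9
I3 ld r3 <- r1: IF@6 ID@7 stall=1 (RAW on I1.r1 (WB@8)) EX@9 MEM@10 WB@11
I4 add r4 <- r4,r3: IF@7 ID@9 stall=2 (RAW on I3.r3 (WB@11)) EX@12 MEM@13 WB@14
I5 ld r5 <- r4: IF@9 ID@12 stall=2 (RAW on I4.r4 (WB@14)) EX@15 MEM@16 WB@17

Answer: 17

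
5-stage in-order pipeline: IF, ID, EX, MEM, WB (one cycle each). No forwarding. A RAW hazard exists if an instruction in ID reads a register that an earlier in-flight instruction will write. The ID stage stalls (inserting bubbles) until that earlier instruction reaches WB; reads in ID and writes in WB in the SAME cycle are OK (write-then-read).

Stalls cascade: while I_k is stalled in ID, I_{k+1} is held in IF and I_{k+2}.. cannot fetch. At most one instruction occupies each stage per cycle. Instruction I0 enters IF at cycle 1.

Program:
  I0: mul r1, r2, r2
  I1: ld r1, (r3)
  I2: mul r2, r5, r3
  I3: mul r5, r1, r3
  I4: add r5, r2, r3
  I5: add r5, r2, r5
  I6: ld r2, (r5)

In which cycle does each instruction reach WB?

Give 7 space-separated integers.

Answer: 5 6 7 9 10 13 16

Derivation:
I0 mul r1 <- r2,r2: IF@1 ID@2 stall=0 (-) EX@3 MEM@4 WB@5
I1 ld r1 <- r3: IF@2 ID@3 stall=0 (-) EX@4 MEM@5 WB@6
I2 mul r2 <- r5,r3: IF@3 ID@4 stall=0 (-) EX@5 MEM@6 WB@7
I3 mul r5 <- r1,r3: IF@4 ID@5 stall=1 (RAW on I1.r1 (WB@6)) EX@7 MEM@8 WB@9
I4 add r5 <- r2,r3: IF@5 ID@7 stall=0 (-) EX@8 MEM@9 WB@10
I5 add r5 <- r2,r5: IF@7 ID@8 stall=2 (RAW on I4.r5 (WB@10)) EX@11 MEM@12 WB@13
I6 ld r2 <- r5: IF@8 ID@11 stall=2 (RAW on I5.r5 (WB@13)) EX@14 MEM@15 WB@16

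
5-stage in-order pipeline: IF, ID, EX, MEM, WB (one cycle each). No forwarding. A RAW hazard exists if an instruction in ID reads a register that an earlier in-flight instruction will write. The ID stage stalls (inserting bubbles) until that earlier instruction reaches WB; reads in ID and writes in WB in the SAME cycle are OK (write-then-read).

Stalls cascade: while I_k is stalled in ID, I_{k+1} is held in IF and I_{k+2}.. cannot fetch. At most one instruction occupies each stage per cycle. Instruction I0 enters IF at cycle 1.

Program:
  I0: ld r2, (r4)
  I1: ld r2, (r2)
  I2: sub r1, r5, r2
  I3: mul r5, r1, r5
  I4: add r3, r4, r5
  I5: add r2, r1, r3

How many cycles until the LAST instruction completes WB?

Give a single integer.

I0 ld r2 <- r4: IF@1 ID@2 stall=0 (-) EX@3 MEM@4 WB@5
I1 ld r2 <- r2: IF@2 ID@3 stall=2 (RAW on I0.r2 (WB@5)) EX@6 MEM@7 WB@8
I2 sub r1 <- r5,r2: IF@3 ID@6 stall=2 (RAW on I1.r2 (WB@8)) EX@9 MEM@10 WB@11
I3 mul r5 <- r1,r5: IF@6 ID@9 stall=2 (RAW on I2.r1 (WB@11)) EX@12 MEM@13 WB@14
I4 add r3 <- r4,r5: IF@9 ID@12 stall=2 (RAW on I3.r5 (WB@14)) EX@15 MEM@16 WB@17
I5 add r2 <- r1,r3: IF@12 ID@15 stall=2 (RAW on I4.r3 (WB@17)) EX@18 MEM@19 WB@20

Answer: 20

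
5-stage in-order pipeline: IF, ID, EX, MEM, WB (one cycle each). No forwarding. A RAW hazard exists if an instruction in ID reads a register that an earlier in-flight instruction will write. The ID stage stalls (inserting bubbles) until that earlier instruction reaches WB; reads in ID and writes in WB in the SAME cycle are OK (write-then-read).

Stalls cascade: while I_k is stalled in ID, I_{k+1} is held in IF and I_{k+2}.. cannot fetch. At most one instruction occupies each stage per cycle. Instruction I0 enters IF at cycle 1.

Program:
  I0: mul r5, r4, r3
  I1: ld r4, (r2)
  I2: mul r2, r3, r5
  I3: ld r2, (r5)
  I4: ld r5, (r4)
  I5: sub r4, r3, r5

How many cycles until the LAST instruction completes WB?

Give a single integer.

I0 mul r5 <- r4,r3: IF@1 ID@2 stall=0 (-) EX@3 MEM@4 WB@5
I1 ld r4 <- r2: IF@2 ID@3 stall=0 (-) EX@4 MEM@5 WB@6
I2 mul r2 <- r3,r5: IF@3 ID@4 stall=1 (RAW on I0.r5 (WB@5)) EX@6 MEM@7 WB@8
I3 ld r2 <- r5: IF@4 ID@6 stall=0 (-) EX@7 MEM@8 WB@9
I4 ld r5 <- r4: IF@6 ID@7 stall=0 (-) EX@8 MEM@9 WB@10
I5 sub r4 <- r3,r5: IF@7 ID@8 stall=2 (RAW on I4.r5 (WB@10)) EX@11 MEM@12 WB@13

Answer: 13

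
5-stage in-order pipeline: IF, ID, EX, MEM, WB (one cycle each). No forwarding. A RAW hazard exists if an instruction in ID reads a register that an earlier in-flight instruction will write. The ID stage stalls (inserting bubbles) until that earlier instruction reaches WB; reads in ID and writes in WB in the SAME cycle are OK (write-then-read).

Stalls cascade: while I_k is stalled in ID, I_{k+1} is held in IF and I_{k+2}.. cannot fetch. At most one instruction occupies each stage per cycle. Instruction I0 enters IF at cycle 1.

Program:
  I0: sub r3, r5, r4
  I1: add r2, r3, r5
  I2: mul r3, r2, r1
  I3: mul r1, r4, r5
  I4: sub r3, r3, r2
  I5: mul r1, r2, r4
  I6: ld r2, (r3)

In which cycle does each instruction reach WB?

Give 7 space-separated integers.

I0 sub r3 <- r5,r4: IF@1 ID@2 stall=0 (-) EX@3 MEM@4 WB@5
I1 add r2 <- r3,r5: IF@2 ID@3 stall=2 (RAW on I0.r3 (WB@5)) EX@6 MEM@7 WB@8
I2 mul r3 <- r2,r1: IF@3 ID@6 stall=2 (RAW on I1.r2 (WB@8)) EX@9 MEM@10 WB@11
I3 mul r1 <- r4,r5: IF@6 ID@9 stall=0 (-) EX@10 MEM@11 WB@12
I4 sub r3 <- r3,r2: IF@9 ID@10 stall=1 (RAW on I2.r3 (WB@11)) EX@12 MEM@13 WB@14
I5 mul r1 <- r2,r4: IF@10 ID@12 stall=0 (-) EX@13 MEM@14 WB@15
I6 ld r2 <- r3: IF@12 ID@13 stall=1 (RAW on I4.r3 (WB@14)) EX@15 MEM@16 WB@17

Answer: 5 8 11 12 14 15 17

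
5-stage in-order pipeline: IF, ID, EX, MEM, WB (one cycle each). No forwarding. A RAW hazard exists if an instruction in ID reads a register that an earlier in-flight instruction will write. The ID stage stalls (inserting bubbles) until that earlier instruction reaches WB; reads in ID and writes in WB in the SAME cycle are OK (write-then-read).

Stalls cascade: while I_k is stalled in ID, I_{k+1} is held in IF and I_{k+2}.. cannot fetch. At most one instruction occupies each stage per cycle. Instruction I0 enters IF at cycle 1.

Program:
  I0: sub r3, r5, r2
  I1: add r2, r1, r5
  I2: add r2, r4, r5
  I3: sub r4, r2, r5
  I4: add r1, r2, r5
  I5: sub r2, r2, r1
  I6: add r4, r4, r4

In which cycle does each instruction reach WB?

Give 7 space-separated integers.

I0 sub r3 <- r5,r2: IF@1 ID@2 stall=0 (-) EX@3 MEM@4 WB@5
I1 add r2 <- r1,r5: IF@2 ID@3 stall=0 (-) EX@4 MEM@5 WB@6
I2 add r2 <- r4,r5: IF@3 ID@4 stall=0 (-) EX@5 MEM@6 WB@7
I3 sub r4 <- r2,r5: IF@4 ID@5 stall=2 (RAW on I2.r2 (WB@7)) EX@8 MEM@9 WB@10
I4 add r1 <- r2,r5: IF@5 ID@8 stall=0 (-) EX@9 MEM@10 WB@11
I5 sub r2 <- r2,r1: IF@8 ID@9 stall=2 (RAW on I4.r1 (WB@11)) EX@12 MEM@13 WB@14
I6 add r4 <- r4,r4: IF@9 ID@12 stall=0 (-) EX@13 MEM@14 WB@15

Answer: 5 6 7 10 11 14 15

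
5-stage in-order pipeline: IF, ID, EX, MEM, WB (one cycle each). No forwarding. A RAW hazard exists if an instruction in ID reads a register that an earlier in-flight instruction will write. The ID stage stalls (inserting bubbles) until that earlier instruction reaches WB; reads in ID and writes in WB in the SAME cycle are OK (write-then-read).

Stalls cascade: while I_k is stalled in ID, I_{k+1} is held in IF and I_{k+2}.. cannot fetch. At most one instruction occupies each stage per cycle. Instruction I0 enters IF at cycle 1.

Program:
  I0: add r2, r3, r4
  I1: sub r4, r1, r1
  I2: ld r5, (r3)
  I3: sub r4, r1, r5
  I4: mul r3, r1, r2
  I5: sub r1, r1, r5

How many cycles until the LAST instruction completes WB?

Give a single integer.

I0 add r2 <- r3,r4: IF@1 ID@2 stall=0 (-) EX@3 MEM@4 WB@5
I1 sub r4 <- r1,r1: IF@2 ID@3 stall=0 (-) EX@4 MEM@5 WB@6
I2 ld r5 <- r3: IF@3 ID@4 stall=0 (-) EX@5 MEM@6 WB@7
I3 sub r4 <- r1,r5: IF@4 ID@5 stall=2 (RAW on I2.r5 (WB@7)) EX@8 MEM@9 WB@10
I4 mul r3 <- r1,r2: IF@5 ID@8 stall=0 (-) EX@9 MEM@10 WB@11
I5 sub r1 <- r1,r5: IF@8 ID@9 stall=0 (-) EX@10 MEM@11 WB@12

Answer: 12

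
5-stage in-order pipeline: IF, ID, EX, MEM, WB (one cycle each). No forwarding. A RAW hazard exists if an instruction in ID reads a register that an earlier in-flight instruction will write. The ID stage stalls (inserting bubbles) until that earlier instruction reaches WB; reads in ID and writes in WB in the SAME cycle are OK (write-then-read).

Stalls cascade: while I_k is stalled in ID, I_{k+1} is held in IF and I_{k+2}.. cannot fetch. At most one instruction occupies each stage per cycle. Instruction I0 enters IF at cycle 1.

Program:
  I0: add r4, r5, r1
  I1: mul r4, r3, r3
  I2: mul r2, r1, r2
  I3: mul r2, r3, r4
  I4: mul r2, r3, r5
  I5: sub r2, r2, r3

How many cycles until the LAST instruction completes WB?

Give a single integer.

I0 add r4 <- r5,r1: IF@1 ID@2 stall=0 (-) EX@3 MEM@4 WB@5
I1 mul r4 <- r3,r3: IF@2 ID@3 stall=0 (-) EX@4 MEM@5 WB@6
I2 mul r2 <- r1,r2: IF@3 ID@4 stall=0 (-) EX@5 MEM@6 WB@7
I3 mul r2 <- r3,r4: IF@4 ID@5 stall=1 (RAW on I1.r4 (WB@6)) EX@7 MEM@8 WB@9
I4 mul r2 <- r3,r5: IF@5 ID@7 stall=0 (-) EX@8 MEM@9 WB@10
I5 sub r2 <- r2,r3: IF@7 ID@8 stall=2 (RAW on I4.r2 (WB@10)) EX@11 MEM@12 WB@13

Answer: 13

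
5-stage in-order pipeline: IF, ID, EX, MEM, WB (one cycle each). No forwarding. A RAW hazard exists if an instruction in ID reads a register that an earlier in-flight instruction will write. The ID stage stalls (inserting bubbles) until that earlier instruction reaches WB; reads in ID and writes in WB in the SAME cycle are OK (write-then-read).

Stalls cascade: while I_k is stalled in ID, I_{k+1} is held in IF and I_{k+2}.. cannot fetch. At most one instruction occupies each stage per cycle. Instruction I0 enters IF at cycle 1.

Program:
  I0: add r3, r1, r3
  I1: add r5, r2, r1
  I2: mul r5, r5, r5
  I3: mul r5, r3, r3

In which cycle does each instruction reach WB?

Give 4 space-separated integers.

Answer: 5 6 9 10

Derivation:
I0 add r3 <- r1,r3: IF@1 ID@2 stall=0 (-) EX@3 MEM@4 WB@5
I1 add r5 <- r2,r1: IF@2 ID@3 stall=0 (-) EX@4 MEM@5 WB@6
I2 mul r5 <- r5,r5: IF@3 ID@4 stall=2 (RAW on I1.r5 (WB@6)) EX@7 MEM@8 WB@9
I3 mul r5 <- r3,r3: IF@4 ID@7 stall=0 (-) EX@8 MEM@9 WB@10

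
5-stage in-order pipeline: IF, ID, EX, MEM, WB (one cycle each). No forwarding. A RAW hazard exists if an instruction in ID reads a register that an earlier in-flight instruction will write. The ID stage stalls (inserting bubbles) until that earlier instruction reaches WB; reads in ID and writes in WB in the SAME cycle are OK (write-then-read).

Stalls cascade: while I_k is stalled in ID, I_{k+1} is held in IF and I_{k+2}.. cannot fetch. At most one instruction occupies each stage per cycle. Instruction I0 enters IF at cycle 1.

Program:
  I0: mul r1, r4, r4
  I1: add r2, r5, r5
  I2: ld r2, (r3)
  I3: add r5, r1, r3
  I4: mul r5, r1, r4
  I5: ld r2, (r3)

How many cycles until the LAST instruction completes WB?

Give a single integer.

Answer: 10

Derivation:
I0 mul r1 <- r4,r4: IF@1 ID@2 stall=0 (-) EX@3 MEM@4 WB@5
I1 add r2 <- r5,r5: IF@2 ID@3 stall=0 (-) EX@4 MEM@5 WB@6
I2 ld r2 <- r3: IF@3 ID@4 stall=0 (-) EX@5 MEM@6 WB@7
I3 add r5 <- r1,r3: IF@4 ID@5 stall=0 (-) EX@6 MEM@7 WB@8
I4 mul r5 <- r1,r4: IF@5 ID@6 stall=0 (-) EX@7 MEM@8 WB@9
I5 ld r2 <- r3: IF@6 ID@7 stall=0 (-) EX@8 MEM@9 WB@10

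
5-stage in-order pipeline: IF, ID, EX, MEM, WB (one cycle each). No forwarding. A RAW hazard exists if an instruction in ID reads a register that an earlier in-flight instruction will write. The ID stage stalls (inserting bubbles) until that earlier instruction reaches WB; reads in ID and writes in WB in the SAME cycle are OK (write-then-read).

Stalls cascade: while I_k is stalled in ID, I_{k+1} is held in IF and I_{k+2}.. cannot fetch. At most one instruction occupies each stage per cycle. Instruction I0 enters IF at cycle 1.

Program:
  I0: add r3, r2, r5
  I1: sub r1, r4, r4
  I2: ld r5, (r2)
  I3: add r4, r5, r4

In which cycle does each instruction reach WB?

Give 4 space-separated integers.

I0 add r3 <- r2,r5: IF@1 ID@2 stall=0 (-) EX@3 MEM@4 WB@5
I1 sub r1 <- r4,r4: IF@2 ID@3 stall=0 (-) EX@4 MEM@5 WB@6
I2 ld r5 <- r2: IF@3 ID@4 stall=0 (-) EX@5 MEM@6 WB@7
I3 add r4 <- r5,r4: IF@4 ID@5 stall=2 (RAW on I2.r5 (WB@7)) EX@8 MEM@9 WB@10

Answer: 5 6 7 10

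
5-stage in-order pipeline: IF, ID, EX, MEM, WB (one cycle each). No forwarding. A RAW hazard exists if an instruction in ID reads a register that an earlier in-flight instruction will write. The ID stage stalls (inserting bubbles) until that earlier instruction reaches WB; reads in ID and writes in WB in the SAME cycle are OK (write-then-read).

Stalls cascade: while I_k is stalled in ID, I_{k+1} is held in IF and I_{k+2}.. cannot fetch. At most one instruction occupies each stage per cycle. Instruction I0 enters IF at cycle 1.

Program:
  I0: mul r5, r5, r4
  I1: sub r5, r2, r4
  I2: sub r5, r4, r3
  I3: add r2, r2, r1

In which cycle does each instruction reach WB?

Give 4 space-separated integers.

I0 mul r5 <- r5,r4: IF@1 ID@2 stall=0 (-) EX@3 MEM@4 WB@5
I1 sub r5 <- r2,r4: IF@2 ID@3 stall=0 (-) EX@4 MEM@5 WB@6
I2 sub r5 <- r4,r3: IF@3 ID@4 stall=0 (-) EX@5 MEM@6 WB@7
I3 add r2 <- r2,r1: IF@4 ID@5 stall=0 (-) EX@6 MEM@7 WB@8

Answer: 5 6 7 8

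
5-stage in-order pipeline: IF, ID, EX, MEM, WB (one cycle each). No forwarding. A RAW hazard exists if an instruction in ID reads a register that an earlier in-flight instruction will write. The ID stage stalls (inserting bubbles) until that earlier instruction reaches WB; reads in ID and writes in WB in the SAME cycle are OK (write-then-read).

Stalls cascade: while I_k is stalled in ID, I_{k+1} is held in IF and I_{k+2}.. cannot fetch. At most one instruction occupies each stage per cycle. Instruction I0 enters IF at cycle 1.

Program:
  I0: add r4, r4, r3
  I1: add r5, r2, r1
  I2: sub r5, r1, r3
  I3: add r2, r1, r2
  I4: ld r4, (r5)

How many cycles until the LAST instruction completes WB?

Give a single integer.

I0 add r4 <- r4,r3: IF@1 ID@2 stall=0 (-) EX@3 MEM@4 WB@5
I1 add r5 <- r2,r1: IF@2 ID@3 stall=0 (-) EX@4 MEM@5 WB@6
I2 sub r5 <- r1,r3: IF@3 ID@4 stall=0 (-) EX@5 MEM@6 WB@7
I3 add r2 <- r1,r2: IF@4 ID@5 stall=0 (-) EX@6 MEM@7 WB@8
I4 ld r4 <- r5: IF@5 ID@6 stall=1 (RAW on I2.r5 (WB@7)) EX@8 MEM@9 WB@10

Answer: 10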